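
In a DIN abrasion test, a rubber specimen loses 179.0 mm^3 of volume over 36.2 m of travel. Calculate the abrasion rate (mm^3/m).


Rate = volume_loss / distance
= 179.0 / 36.2
= 4.945 mm^3/m

4.945 mm^3/m


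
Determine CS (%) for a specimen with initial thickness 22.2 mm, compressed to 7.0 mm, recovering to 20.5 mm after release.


CS = (t0 - recovered) / (t0 - ts) * 100
= (22.2 - 20.5) / (22.2 - 7.0) * 100
= 1.7 / 15.2 * 100
= 11.2%

11.2%


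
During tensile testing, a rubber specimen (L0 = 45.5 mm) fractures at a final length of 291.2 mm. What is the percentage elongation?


Elongation = (Lf - L0) / L0 * 100
= (291.2 - 45.5) / 45.5 * 100
= 245.7 / 45.5 * 100
= 540.0%

540.0%


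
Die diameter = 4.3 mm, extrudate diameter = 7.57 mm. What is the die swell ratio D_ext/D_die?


Die swell ratio = D_extrudate / D_die
= 7.57 / 4.3
= 1.76

Die swell = 1.76


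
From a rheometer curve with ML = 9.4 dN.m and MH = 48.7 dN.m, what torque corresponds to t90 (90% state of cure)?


M90 = ML + 0.9 * (MH - ML)
M90 = 9.4 + 0.9 * (48.7 - 9.4)
M90 = 9.4 + 0.9 * 39.3
M90 = 44.77 dN.m

44.77 dN.m


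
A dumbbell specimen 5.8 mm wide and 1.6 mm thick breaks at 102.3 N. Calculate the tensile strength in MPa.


Area = width * thickness = 5.8 * 1.6 = 9.28 mm^2
TS = force / area = 102.3 / 9.28 = 11.02 MPa

11.02 MPa


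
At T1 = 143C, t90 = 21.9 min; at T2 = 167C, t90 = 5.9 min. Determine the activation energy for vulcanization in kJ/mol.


T1 = 416.15 K, T2 = 440.15 K
1/T1 - 1/T2 = 1.3103e-04
ln(t1/t2) = ln(21.9/5.9) = 1.3115
Ea = 8.314 * 1.3115 / 1.3103e-04 = 83220.2530 J/mol
Ea = 83.22 kJ/mol

83.22 kJ/mol


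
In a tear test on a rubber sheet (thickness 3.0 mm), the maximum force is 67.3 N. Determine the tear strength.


Tear strength = force / thickness
= 67.3 / 3.0
= 22.43 N/mm

22.43 N/mm


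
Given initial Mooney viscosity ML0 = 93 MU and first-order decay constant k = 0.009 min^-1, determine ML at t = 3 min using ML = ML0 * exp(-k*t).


ML = ML0 * exp(-k * t)
ML = 93 * exp(-0.009 * 3)
ML = 93 * 0.9734
ML = 90.52 MU

90.52 MU


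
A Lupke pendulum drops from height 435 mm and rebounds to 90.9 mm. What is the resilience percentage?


Resilience = h_rebound / h_drop * 100
= 90.9 / 435 * 100
= 20.9%

20.9%


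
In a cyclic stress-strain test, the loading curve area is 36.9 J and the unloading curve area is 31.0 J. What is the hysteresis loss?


Hysteresis loss = loading - unloading
= 36.9 - 31.0
= 5.9 J

5.9 J


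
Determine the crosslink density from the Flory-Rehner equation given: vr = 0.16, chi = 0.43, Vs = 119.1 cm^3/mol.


ln(1 - vr) = ln(1 - 0.16) = -0.1744
Numerator = -((-0.1744) + 0.16 + 0.43 * 0.16^2) = 0.0033
Denominator = 119.1 * (0.16^(1/3) - 0.16/2) = 55.1294
nu = 0.0033 / 55.1294 = 6.0682e-05 mol/cm^3

6.0682e-05 mol/cm^3


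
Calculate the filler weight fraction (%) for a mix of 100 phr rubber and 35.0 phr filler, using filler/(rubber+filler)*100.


Filler % = filler / (rubber + filler) * 100
= 35.0 / (100 + 35.0) * 100
= 35.0 / 135.0 * 100
= 25.93%

25.93%


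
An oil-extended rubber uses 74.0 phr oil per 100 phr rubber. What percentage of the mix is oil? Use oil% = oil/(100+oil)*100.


Oil % = oil / (100 + oil) * 100
= 74.0 / (100 + 74.0) * 100
= 74.0 / 174.0 * 100
= 42.53%

42.53%


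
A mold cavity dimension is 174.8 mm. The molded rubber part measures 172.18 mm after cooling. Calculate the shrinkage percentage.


Shrinkage = (mold - part) / mold * 100
= (174.8 - 172.18) / 174.8 * 100
= 2.62 / 174.8 * 100
= 1.5%

1.5%


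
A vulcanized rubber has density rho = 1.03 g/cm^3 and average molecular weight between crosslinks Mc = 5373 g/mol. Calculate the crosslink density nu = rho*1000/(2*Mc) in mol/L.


nu = rho * 1000 / (2 * Mc)
nu = 1.03 * 1000 / (2 * 5373)
nu = 1030.0 / 10746
nu = 0.0958 mol/L

0.0958 mol/L


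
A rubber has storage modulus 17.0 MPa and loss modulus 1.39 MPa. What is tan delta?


tan delta = E'' / E'
= 1.39 / 17.0
= 0.0818

tan delta = 0.0818


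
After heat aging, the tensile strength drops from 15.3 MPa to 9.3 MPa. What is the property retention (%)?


Retention = aged / original * 100
= 9.3 / 15.3 * 100
= 60.8%

60.8%


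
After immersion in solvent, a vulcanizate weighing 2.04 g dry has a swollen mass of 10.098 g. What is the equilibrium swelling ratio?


Q = W_swollen / W_dry
Q = 10.098 / 2.04
Q = 4.95

Q = 4.95


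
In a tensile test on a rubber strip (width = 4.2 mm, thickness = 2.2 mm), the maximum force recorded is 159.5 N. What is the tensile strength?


Area = width * thickness = 4.2 * 2.2 = 9.24 mm^2
TS = force / area = 159.5 / 9.24 = 17.26 MPa

17.26 MPa


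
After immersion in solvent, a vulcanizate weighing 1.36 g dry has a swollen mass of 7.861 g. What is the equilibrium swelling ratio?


Q = W_swollen / W_dry
Q = 7.861 / 1.36
Q = 5.78

Q = 5.78


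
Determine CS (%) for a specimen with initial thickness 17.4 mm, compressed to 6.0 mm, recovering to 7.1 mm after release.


CS = (t0 - recovered) / (t0 - ts) * 100
= (17.4 - 7.1) / (17.4 - 6.0) * 100
= 10.3 / 11.4 * 100
= 90.4%

90.4%


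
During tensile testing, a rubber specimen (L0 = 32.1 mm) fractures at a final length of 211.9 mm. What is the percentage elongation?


Elongation = (Lf - L0) / L0 * 100
= (211.9 - 32.1) / 32.1 * 100
= 179.8 / 32.1 * 100
= 560.1%

560.1%


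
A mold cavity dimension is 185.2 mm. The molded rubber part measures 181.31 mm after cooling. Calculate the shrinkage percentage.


Shrinkage = (mold - part) / mold * 100
= (185.2 - 181.31) / 185.2 * 100
= 3.89 / 185.2 * 100
= 2.1%

2.1%


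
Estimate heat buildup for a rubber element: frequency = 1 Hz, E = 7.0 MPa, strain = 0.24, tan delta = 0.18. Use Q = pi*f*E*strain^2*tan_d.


Q = pi * f * E * strain^2 * tan_d
= pi * 1 * 7.0 * 0.24^2 * 0.18
= pi * 1 * 7.0 * 0.0576 * 0.18
= 0.2280

Q = 0.2280


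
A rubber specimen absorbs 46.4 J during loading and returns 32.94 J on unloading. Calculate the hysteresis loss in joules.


Hysteresis loss = loading - unloading
= 46.4 - 32.94
= 13.46 J

13.46 J


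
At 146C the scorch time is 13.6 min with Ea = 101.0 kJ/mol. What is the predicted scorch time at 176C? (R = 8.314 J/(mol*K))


Convert temperatures: T1 = 146 + 273.15 = 419.15 K, T2 = 176 + 273.15 = 449.15 K
ts2_new = 13.6 * exp(101000 / 8.314 * (1/449.15 - 1/419.15))
1/T2 - 1/T1 = -1.5935e-04
ts2_new = 1.96 min

1.96 min


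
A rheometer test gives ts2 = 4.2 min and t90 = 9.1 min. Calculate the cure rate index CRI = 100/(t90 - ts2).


CRI = 100 / (t90 - ts2)
= 100 / (9.1 - 4.2)
= 100 / 4.9
= 20.41 min^-1

20.41 min^-1


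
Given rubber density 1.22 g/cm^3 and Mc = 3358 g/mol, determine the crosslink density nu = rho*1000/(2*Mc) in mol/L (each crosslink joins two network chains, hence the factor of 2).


nu = rho * 1000 / (2 * Mc)
nu = 1.22 * 1000 / (2 * 3358)
nu = 1220.0 / 6716
nu = 0.1817 mol/L

0.1817 mol/L


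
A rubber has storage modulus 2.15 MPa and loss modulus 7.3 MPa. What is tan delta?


tan delta = E'' / E'
= 7.3 / 2.15
= 3.3953

tan delta = 3.3953


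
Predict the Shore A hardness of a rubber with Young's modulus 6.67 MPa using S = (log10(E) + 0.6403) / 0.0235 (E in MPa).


log10(E) = 0.0235*S - 0.6403  =>  S = (log10(E) + 0.6403) / 0.0235
log10(6.67) = 0.824126
S = (0.824126 + 0.6403) / 0.0235 = 1.464426 / 0.0235
S = 62.3

Shore A = 62.3


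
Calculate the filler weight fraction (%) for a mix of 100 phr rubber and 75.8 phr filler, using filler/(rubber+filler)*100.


Filler % = filler / (rubber + filler) * 100
= 75.8 / (100 + 75.8) * 100
= 75.8 / 175.8 * 100
= 43.12%

43.12%


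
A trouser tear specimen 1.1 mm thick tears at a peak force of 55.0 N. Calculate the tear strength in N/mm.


Tear strength = force / thickness
= 55.0 / 1.1
= 50.0 N/mm

50.0 N/mm


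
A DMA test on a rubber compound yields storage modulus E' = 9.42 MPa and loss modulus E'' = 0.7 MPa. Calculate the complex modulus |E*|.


|E*| = sqrt(E'^2 + E''^2)
= sqrt(9.42^2 + 0.7^2)
= sqrt(88.7364 + 0.4900)
= 9.446 MPa

9.446 MPa


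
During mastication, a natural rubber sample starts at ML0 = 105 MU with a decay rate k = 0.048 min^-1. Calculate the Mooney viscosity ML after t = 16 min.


ML = ML0 * exp(-k * t)
ML = 105 * exp(-0.048 * 16)
ML = 105 * 0.4639
ML = 48.71 MU

48.71 MU


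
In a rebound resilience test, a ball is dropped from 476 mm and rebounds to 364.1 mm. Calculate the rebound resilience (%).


Resilience = h_rebound / h_drop * 100
= 364.1 / 476 * 100
= 76.5%

76.5%


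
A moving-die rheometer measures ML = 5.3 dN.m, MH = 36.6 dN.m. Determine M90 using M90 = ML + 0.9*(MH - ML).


M90 = ML + 0.9 * (MH - ML)
M90 = 5.3 + 0.9 * (36.6 - 5.3)
M90 = 5.3 + 0.9 * 31.3
M90 = 33.47 dN.m

33.47 dN.m


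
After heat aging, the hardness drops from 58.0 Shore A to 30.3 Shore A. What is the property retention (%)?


Retention = aged / original * 100
= 30.3 / 58.0 * 100
= 52.2%

52.2%


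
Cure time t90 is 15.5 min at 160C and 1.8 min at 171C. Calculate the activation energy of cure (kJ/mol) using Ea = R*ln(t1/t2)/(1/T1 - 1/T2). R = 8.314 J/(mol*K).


T1 = 433.15 K, T2 = 444.15 K
1/T1 - 1/T2 = 5.7177e-05
ln(t1/t2) = ln(15.5/1.8) = 2.1531
Ea = 8.314 * 2.1531 / 5.7177e-05 = 313069.0340 J/mol
Ea = 313.07 kJ/mol

313.07 kJ/mol


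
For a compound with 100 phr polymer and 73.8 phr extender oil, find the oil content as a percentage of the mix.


Oil % = oil / (100 + oil) * 100
= 73.8 / (100 + 73.8) * 100
= 73.8 / 173.8 * 100
= 42.46%

42.46%


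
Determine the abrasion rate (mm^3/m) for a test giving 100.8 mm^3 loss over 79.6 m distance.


Rate = volume_loss / distance
= 100.8 / 79.6
= 1.266 mm^3/m

1.266 mm^3/m


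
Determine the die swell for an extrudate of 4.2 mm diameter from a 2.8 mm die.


Die swell ratio = D_extrudate / D_die
= 4.2 / 2.8
= 1.5

Die swell = 1.5


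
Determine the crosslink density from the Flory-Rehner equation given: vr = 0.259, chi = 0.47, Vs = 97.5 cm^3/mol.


ln(1 - vr) = ln(1 - 0.259) = -0.2998
Numerator = -((-0.2998) + 0.259 + 0.47 * 0.259^2) = 0.0092
Denominator = 97.5 * (0.259^(1/3) - 0.259/2) = 49.5233
nu = 0.0092 / 49.5233 = 1.8631e-04 mol/cm^3

1.8631e-04 mol/cm^3


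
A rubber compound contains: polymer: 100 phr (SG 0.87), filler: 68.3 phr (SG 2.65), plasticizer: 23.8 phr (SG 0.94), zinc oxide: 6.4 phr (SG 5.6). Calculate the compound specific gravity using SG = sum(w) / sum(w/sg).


Sum of weights = 198.5
Volume contributions:
  polymer: 100/0.87 = 114.9425
  filler: 68.3/2.65 = 25.7736
  plasticizer: 23.8/0.94 = 25.3191
  zinc oxide: 6.4/5.6 = 1.1429
Sum of volumes = 167.1781
SG = 198.5 / 167.1781 = 1.187

SG = 1.187


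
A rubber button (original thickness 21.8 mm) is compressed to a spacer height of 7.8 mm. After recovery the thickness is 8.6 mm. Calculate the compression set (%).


CS = (t0 - recovered) / (t0 - ts) * 100
= (21.8 - 8.6) / (21.8 - 7.8) * 100
= 13.2 / 14.0 * 100
= 94.3%

94.3%


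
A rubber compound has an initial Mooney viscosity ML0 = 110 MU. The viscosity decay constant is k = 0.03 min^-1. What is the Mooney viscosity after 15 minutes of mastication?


ML = ML0 * exp(-k * t)
ML = 110 * exp(-0.03 * 15)
ML = 110 * 0.6376
ML = 70.14 MU

70.14 MU


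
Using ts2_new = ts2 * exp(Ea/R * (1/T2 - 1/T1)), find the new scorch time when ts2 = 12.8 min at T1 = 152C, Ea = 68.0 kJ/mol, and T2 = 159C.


Convert temperatures: T1 = 152 + 273.15 = 425.15 K, T2 = 159 + 273.15 = 432.15 K
ts2_new = 12.8 * exp(68000 / 8.314 * (1/432.15 - 1/425.15))
1/T2 - 1/T1 = -3.8100e-05
ts2_new = 9.37 min

9.37 min


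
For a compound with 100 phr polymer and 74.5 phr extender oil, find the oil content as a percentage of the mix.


Oil % = oil / (100 + oil) * 100
= 74.5 / (100 + 74.5) * 100
= 74.5 / 174.5 * 100
= 42.69%

42.69%


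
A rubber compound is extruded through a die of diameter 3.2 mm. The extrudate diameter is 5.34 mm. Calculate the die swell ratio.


Die swell ratio = D_extrudate / D_die
= 5.34 / 3.2
= 1.669

Die swell = 1.669


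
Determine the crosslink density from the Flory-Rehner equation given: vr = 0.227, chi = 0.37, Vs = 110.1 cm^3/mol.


ln(1 - vr) = ln(1 - 0.227) = -0.2575
Numerator = -((-0.2575) + 0.227 + 0.37 * 0.227^2) = 0.0114
Denominator = 110.1 * (0.227^(1/3) - 0.227/2) = 54.6665
nu = 0.0114 / 54.6665 = 2.0873e-04 mol/cm^3

2.0873e-04 mol/cm^3


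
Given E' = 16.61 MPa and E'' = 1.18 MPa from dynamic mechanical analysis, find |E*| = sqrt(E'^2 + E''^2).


|E*| = sqrt(E'^2 + E''^2)
= sqrt(16.61^2 + 1.18^2)
= sqrt(275.8921 + 1.3924)
= 16.652 MPa

16.652 MPa


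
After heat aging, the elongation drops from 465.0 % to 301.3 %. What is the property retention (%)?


Retention = aged / original * 100
= 301.3 / 465.0 * 100
= 64.8%

64.8%


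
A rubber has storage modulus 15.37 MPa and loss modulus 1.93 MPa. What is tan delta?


tan delta = E'' / E'
= 1.93 / 15.37
= 0.1256

tan delta = 0.1256


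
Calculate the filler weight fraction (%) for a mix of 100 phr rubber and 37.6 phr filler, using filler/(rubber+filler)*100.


Filler % = filler / (rubber + filler) * 100
= 37.6 / (100 + 37.6) * 100
= 37.6 / 137.6 * 100
= 27.33%

27.33%


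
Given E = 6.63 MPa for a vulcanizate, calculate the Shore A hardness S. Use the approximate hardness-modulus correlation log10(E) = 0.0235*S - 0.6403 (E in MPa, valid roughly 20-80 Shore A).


log10(E) = 0.0235*S - 0.6403  =>  S = (log10(E) + 0.6403) / 0.0235
log10(6.63) = 0.821514
S = (0.821514 + 0.6403) / 0.0235 = 1.461814 / 0.0235
S = 62.2

Shore A = 62.2


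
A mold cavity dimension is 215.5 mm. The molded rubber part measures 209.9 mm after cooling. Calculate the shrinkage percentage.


Shrinkage = (mold - part) / mold * 100
= (215.5 - 209.9) / 215.5 * 100
= 5.6 / 215.5 * 100
= 2.6%

2.6%


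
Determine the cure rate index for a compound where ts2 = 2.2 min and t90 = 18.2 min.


CRI = 100 / (t90 - ts2)
= 100 / (18.2 - 2.2)
= 100 / 16.0
= 6.25 min^-1

6.25 min^-1


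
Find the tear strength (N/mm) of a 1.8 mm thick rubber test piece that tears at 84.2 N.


Tear strength = force / thickness
= 84.2 / 1.8
= 46.78 N/mm

46.78 N/mm


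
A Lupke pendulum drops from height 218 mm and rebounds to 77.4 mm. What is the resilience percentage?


Resilience = h_rebound / h_drop * 100
= 77.4 / 218 * 100
= 35.5%

35.5%


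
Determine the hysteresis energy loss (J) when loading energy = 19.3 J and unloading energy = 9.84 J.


Hysteresis loss = loading - unloading
= 19.3 - 9.84
= 9.46 J

9.46 J


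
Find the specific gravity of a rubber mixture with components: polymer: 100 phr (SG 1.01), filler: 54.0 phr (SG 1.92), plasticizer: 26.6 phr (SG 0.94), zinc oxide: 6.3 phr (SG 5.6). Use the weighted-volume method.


Sum of weights = 186.9
Volume contributions:
  polymer: 100/1.01 = 99.0099
  filler: 54.0/1.92 = 28.1250
  plasticizer: 26.6/0.94 = 28.2979
  zinc oxide: 6.3/5.6 = 1.1250
Sum of volumes = 156.5578
SG = 186.9 / 156.5578 = 1.194

SG = 1.194


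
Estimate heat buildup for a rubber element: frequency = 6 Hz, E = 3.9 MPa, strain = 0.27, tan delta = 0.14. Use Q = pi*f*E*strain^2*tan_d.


Q = pi * f * E * strain^2 * tan_d
= pi * 6 * 3.9 * 0.27^2 * 0.14
= pi * 6 * 3.9 * 0.0729 * 0.14
= 0.7503

Q = 0.7503


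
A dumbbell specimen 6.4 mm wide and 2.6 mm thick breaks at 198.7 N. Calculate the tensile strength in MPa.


Area = width * thickness = 6.4 * 2.6 = 16.64 mm^2
TS = force / area = 198.7 / 16.64 = 11.94 MPa

11.94 MPa


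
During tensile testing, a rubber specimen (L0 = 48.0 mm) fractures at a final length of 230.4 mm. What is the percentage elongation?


Elongation = (Lf - L0) / L0 * 100
= (230.4 - 48.0) / 48.0 * 100
= 182.4 / 48.0 * 100
= 380.0%

380.0%


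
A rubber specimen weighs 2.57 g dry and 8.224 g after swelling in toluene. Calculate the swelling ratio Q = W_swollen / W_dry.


Q = W_swollen / W_dry
Q = 8.224 / 2.57
Q = 3.2

Q = 3.2


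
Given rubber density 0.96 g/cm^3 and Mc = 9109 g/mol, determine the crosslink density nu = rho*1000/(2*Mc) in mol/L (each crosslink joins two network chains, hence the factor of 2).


nu = rho * 1000 / (2 * Mc)
nu = 0.96 * 1000 / (2 * 9109)
nu = 960.0 / 18218
nu = 0.0527 mol/L

0.0527 mol/L


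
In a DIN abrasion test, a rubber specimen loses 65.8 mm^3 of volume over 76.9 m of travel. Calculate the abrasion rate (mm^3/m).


Rate = volume_loss / distance
= 65.8 / 76.9
= 0.856 mm^3/m

0.856 mm^3/m


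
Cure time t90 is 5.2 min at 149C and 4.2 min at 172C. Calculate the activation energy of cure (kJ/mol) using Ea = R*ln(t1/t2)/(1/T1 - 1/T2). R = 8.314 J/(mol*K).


T1 = 422.15 K, T2 = 445.15 K
1/T1 - 1/T2 = 1.2239e-04
ln(t1/t2) = ln(5.2/4.2) = 0.2136
Ea = 8.314 * 0.2136 / 1.2239e-04 = 14507.8795 J/mol
Ea = 14.51 kJ/mol

14.51 kJ/mol


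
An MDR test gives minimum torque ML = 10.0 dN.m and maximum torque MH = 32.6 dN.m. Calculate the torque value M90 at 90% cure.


M90 = ML + 0.9 * (MH - ML)
M90 = 10.0 + 0.9 * (32.6 - 10.0)
M90 = 10.0 + 0.9 * 22.6
M90 = 30.34 dN.m

30.34 dN.m


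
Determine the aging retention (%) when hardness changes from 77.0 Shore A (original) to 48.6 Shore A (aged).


Retention = aged / original * 100
= 48.6 / 77.0 * 100
= 63.1%

63.1%


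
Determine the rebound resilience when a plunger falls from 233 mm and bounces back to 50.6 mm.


Resilience = h_rebound / h_drop * 100
= 50.6 / 233 * 100
= 21.7%

21.7%


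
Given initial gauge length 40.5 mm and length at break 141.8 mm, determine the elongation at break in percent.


Elongation = (Lf - L0) / L0 * 100
= (141.8 - 40.5) / 40.5 * 100
= 101.3 / 40.5 * 100
= 250.1%

250.1%


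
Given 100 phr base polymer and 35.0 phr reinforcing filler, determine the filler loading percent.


Filler % = filler / (rubber + filler) * 100
= 35.0 / (100 + 35.0) * 100
= 35.0 / 135.0 * 100
= 25.93%

25.93%


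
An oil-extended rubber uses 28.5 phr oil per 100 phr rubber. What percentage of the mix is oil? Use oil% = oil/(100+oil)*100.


Oil % = oil / (100 + oil) * 100
= 28.5 / (100 + 28.5) * 100
= 28.5 / 128.5 * 100
= 22.18%

22.18%


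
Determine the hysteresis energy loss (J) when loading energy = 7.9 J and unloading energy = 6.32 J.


Hysteresis loss = loading - unloading
= 7.9 - 6.32
= 1.58 J

1.58 J


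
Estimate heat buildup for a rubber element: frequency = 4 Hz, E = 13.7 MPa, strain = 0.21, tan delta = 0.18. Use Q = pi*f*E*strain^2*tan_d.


Q = pi * f * E * strain^2 * tan_d
= pi * 4 * 13.7 * 0.21^2 * 0.18
= pi * 4 * 13.7 * 0.0441 * 0.18
= 1.3666

Q = 1.3666


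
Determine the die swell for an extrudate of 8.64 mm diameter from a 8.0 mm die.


Die swell ratio = D_extrudate / D_die
= 8.64 / 8.0
= 1.08

Die swell = 1.08


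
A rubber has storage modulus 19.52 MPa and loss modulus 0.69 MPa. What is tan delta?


tan delta = E'' / E'
= 0.69 / 19.52
= 0.0353

tan delta = 0.0353


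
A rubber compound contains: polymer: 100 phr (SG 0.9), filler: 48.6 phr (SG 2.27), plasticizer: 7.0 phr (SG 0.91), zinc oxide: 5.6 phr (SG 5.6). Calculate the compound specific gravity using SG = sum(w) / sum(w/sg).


Sum of weights = 161.2
Volume contributions:
  polymer: 100/0.9 = 111.1111
  filler: 48.6/2.27 = 21.4097
  plasticizer: 7.0/0.91 = 7.6923
  zinc oxide: 5.6/5.6 = 1.0000
Sum of volumes = 141.2131
SG = 161.2 / 141.2131 = 1.142

SG = 1.142


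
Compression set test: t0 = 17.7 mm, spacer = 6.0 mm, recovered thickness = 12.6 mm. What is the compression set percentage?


CS = (t0 - recovered) / (t0 - ts) * 100
= (17.7 - 12.6) / (17.7 - 6.0) * 100
= 5.1 / 11.7 * 100
= 43.6%

43.6%


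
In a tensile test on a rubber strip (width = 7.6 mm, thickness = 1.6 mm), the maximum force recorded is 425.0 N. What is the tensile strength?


Area = width * thickness = 7.6 * 1.6 = 12.16 mm^2
TS = force / area = 425.0 / 12.16 = 34.95 MPa

34.95 MPa


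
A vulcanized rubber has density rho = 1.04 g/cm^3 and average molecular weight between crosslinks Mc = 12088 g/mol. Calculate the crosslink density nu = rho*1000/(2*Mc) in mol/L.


nu = rho * 1000 / (2 * Mc)
nu = 1.04 * 1000 / (2 * 12088)
nu = 1040.0 / 24176
nu = 0.0430 mol/L

0.0430 mol/L


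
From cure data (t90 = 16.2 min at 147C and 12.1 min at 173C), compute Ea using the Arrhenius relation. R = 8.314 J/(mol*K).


T1 = 420.15 K, T2 = 446.15 K
1/T1 - 1/T2 = 1.3870e-04
ln(t1/t2) = ln(16.2/12.1) = 0.2918
Ea = 8.314 * 0.2918 / 1.3870e-04 = 17491.0484 J/mol
Ea = 17.49 kJ/mol

17.49 kJ/mol


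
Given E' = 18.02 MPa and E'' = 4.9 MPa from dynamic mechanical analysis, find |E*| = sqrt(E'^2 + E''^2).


|E*| = sqrt(E'^2 + E''^2)
= sqrt(18.02^2 + 4.9^2)
= sqrt(324.7204 + 24.0100)
= 18.674 MPa

18.674 MPa


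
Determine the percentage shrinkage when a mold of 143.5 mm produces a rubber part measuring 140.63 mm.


Shrinkage = (mold - part) / mold * 100
= (143.5 - 140.63) / 143.5 * 100
= 2.87 / 143.5 * 100
= 2.0%

2.0%


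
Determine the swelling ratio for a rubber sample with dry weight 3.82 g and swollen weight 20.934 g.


Q = W_swollen / W_dry
Q = 20.934 / 3.82
Q = 5.48

Q = 5.48


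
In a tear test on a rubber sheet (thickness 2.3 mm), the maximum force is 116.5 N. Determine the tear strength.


Tear strength = force / thickness
= 116.5 / 2.3
= 50.65 N/mm

50.65 N/mm


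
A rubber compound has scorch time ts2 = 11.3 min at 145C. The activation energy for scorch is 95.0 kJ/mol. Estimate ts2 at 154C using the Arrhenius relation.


Convert temperatures: T1 = 145 + 273.15 = 418.15 K, T2 = 154 + 273.15 = 427.15 K
ts2_new = 11.3 * exp(95000 / 8.314 * (1/427.15 - 1/418.15))
1/T2 - 1/T1 = -5.0388e-05
ts2_new = 6.35 min

6.35 min


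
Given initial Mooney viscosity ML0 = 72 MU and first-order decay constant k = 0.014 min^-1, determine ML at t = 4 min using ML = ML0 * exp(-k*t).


ML = ML0 * exp(-k * t)
ML = 72 * exp(-0.014 * 4)
ML = 72 * 0.9455
ML = 68.08 MU

68.08 MU


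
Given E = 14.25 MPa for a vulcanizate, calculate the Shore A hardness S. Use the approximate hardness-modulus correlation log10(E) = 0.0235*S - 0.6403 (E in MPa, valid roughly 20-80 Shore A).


log10(E) = 0.0235*S - 0.6403  =>  S = (log10(E) + 0.6403) / 0.0235
log10(14.25) = 1.153815
S = (1.153815 + 0.6403) / 0.0235 = 1.794115 / 0.0235
S = 76.3

Shore A = 76.3


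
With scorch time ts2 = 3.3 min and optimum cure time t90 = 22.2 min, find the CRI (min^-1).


CRI = 100 / (t90 - ts2)
= 100 / (22.2 - 3.3)
= 100 / 18.9
= 5.29 min^-1

5.29 min^-1


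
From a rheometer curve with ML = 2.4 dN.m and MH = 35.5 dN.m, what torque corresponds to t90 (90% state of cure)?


M90 = ML + 0.9 * (MH - ML)
M90 = 2.4 + 0.9 * (35.5 - 2.4)
M90 = 2.4 + 0.9 * 33.1
M90 = 32.19 dN.m

32.19 dN.m


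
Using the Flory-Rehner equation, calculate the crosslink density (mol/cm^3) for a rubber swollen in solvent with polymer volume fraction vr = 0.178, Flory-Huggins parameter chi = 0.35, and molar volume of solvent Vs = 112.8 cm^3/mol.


ln(1 - vr) = ln(1 - 0.178) = -0.1960
Numerator = -((-0.1960) + 0.178 + 0.35 * 0.178^2) = 0.0069
Denominator = 112.8 * (0.178^(1/3) - 0.178/2) = 53.4134
nu = 0.0069 / 53.4134 = 1.2966e-04 mol/cm^3

1.2966e-04 mol/cm^3


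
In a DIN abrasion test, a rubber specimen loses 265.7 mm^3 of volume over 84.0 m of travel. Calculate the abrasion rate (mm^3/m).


Rate = volume_loss / distance
= 265.7 / 84.0
= 3.163 mm^3/m

3.163 mm^3/m


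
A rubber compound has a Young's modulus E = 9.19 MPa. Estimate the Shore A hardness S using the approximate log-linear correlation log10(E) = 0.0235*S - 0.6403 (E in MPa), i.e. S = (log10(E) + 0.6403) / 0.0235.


log10(E) = 0.0235*S - 0.6403  =>  S = (log10(E) + 0.6403) / 0.0235
log10(9.19) = 0.963316
S = (0.963316 + 0.6403) / 0.0235 = 1.603616 / 0.0235
S = 68.2

Shore A = 68.2


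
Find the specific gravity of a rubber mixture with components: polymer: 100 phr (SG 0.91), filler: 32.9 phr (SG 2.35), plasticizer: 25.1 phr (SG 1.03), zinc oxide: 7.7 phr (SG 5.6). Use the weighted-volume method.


Sum of weights = 165.7
Volume contributions:
  polymer: 100/0.91 = 109.8901
  filler: 32.9/2.35 = 14.0000
  plasticizer: 25.1/1.03 = 24.3689
  zinc oxide: 7.7/5.6 = 1.3750
Sum of volumes = 149.6340
SG = 165.7 / 149.6340 = 1.107

SG = 1.107


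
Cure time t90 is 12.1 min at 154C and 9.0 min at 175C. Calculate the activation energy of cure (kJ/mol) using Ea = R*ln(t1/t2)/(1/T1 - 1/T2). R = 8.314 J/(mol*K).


T1 = 427.15 K, T2 = 448.15 K
1/T1 - 1/T2 = 1.0970e-04
ln(t1/t2) = ln(12.1/9.0) = 0.2960
Ea = 8.314 * 0.2960 / 1.0970e-04 = 22431.4933 J/mol
Ea = 22.43 kJ/mol

22.43 kJ/mol


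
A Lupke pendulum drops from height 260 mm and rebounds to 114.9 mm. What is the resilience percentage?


Resilience = h_rebound / h_drop * 100
= 114.9 / 260 * 100
= 44.2%

44.2%


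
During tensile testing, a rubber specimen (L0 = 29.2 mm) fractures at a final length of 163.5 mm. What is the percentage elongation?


Elongation = (Lf - L0) / L0 * 100
= (163.5 - 29.2) / 29.2 * 100
= 134.3 / 29.2 * 100
= 459.9%

459.9%


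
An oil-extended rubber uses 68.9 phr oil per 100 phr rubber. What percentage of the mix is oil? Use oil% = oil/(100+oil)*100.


Oil % = oil / (100 + oil) * 100
= 68.9 / (100 + 68.9) * 100
= 68.9 / 168.9 * 100
= 40.79%

40.79%


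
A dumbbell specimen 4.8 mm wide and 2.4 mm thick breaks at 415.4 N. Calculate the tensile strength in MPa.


Area = width * thickness = 4.8 * 2.4 = 11.52 mm^2
TS = force / area = 415.4 / 11.52 = 36.06 MPa

36.06 MPa


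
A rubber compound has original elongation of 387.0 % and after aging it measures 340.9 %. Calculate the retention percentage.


Retention = aged / original * 100
= 340.9 / 387.0 * 100
= 88.1%

88.1%


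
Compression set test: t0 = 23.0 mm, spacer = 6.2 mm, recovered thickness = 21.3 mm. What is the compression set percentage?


CS = (t0 - recovered) / (t0 - ts) * 100
= (23.0 - 21.3) / (23.0 - 6.2) * 100
= 1.7 / 16.8 * 100
= 10.1%

10.1%


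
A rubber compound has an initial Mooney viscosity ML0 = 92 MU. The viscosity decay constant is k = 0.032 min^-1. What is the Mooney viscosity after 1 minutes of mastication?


ML = ML0 * exp(-k * t)
ML = 92 * exp(-0.032 * 1)
ML = 92 * 0.9685
ML = 89.1 MU

89.1 MU


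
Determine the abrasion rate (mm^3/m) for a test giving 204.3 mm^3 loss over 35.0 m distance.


Rate = volume_loss / distance
= 204.3 / 35.0
= 5.837 mm^3/m

5.837 mm^3/m


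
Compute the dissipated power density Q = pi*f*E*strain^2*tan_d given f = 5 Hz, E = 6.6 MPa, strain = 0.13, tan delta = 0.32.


Q = pi * f * E * strain^2 * tan_d
= pi * 5 * 6.6 * 0.13^2 * 0.32
= pi * 5 * 6.6 * 0.0169 * 0.32
= 0.5607

Q = 0.5607


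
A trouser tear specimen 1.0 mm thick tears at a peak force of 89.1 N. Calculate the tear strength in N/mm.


Tear strength = force / thickness
= 89.1 / 1.0
= 89.1 N/mm

89.1 N/mm


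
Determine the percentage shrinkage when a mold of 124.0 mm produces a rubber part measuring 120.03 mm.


Shrinkage = (mold - part) / mold * 100
= (124.0 - 120.03) / 124.0 * 100
= 3.97 / 124.0 * 100
= 3.2%

3.2%


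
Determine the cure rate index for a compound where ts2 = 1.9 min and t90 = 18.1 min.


CRI = 100 / (t90 - ts2)
= 100 / (18.1 - 1.9)
= 100 / 16.2
= 6.17 min^-1

6.17 min^-1


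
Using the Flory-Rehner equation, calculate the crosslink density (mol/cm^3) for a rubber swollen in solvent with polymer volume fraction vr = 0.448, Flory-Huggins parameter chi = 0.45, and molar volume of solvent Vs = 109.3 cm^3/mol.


ln(1 - vr) = ln(1 - 0.448) = -0.5942
Numerator = -((-0.5942) + 0.448 + 0.45 * 0.448^2) = 0.0559
Denominator = 109.3 * (0.448^(1/3) - 0.448/2) = 59.1502
nu = 0.0559 / 59.1502 = 9.4489e-04 mol/cm^3

9.4489e-04 mol/cm^3


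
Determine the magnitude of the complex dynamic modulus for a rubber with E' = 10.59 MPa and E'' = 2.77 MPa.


|E*| = sqrt(E'^2 + E''^2)
= sqrt(10.59^2 + 2.77^2)
= sqrt(112.1481 + 7.6729)
= 10.946 MPa

10.946 MPa


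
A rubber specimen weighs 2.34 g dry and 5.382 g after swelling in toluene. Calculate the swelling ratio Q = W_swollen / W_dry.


Q = W_swollen / W_dry
Q = 5.382 / 2.34
Q = 2.3

Q = 2.3


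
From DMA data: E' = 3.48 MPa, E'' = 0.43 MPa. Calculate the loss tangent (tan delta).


tan delta = E'' / E'
= 0.43 / 3.48
= 0.1236

tan delta = 0.1236


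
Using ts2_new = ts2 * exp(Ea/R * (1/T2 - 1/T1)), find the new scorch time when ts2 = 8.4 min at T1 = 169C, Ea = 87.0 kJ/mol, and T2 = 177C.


Convert temperatures: T1 = 169 + 273.15 = 442.15 K, T2 = 177 + 273.15 = 450.15 K
ts2_new = 8.4 * exp(87000 / 8.314 * (1/450.15 - 1/442.15))
1/T2 - 1/T1 = -4.0194e-05
ts2_new = 5.52 min

5.52 min


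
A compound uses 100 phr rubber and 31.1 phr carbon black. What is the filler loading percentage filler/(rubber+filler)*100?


Filler % = filler / (rubber + filler) * 100
= 31.1 / (100 + 31.1) * 100
= 31.1 / 131.1 * 100
= 23.72%

23.72%


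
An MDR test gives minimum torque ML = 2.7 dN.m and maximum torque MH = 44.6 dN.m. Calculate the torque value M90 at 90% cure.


M90 = ML + 0.9 * (MH - ML)
M90 = 2.7 + 0.9 * (44.6 - 2.7)
M90 = 2.7 + 0.9 * 41.9
M90 = 40.41 dN.m

40.41 dN.m


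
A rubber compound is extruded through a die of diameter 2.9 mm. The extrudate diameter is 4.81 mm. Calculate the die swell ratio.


Die swell ratio = D_extrudate / D_die
= 4.81 / 2.9
= 1.659

Die swell = 1.659


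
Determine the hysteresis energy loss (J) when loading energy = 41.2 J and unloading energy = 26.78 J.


Hysteresis loss = loading - unloading
= 41.2 - 26.78
= 14.42 J

14.42 J


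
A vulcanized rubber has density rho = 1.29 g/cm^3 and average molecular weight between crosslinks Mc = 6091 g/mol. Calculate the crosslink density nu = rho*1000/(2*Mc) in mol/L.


nu = rho * 1000 / (2 * Mc)
nu = 1.29 * 1000 / (2 * 6091)
nu = 1290.0 / 12182
nu = 0.1059 mol/L

0.1059 mol/L


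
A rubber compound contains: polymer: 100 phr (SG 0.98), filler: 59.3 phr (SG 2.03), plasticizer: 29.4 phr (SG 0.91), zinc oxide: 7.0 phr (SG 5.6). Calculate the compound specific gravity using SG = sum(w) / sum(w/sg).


Sum of weights = 195.7
Volume contributions:
  polymer: 100/0.98 = 102.0408
  filler: 59.3/2.03 = 29.2118
  plasticizer: 29.4/0.91 = 32.3077
  zinc oxide: 7.0/5.6 = 1.2500
Sum of volumes = 164.8103
SG = 195.7 / 164.8103 = 1.187

SG = 1.187


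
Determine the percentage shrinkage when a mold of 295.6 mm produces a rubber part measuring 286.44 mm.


Shrinkage = (mold - part) / mold * 100
= (295.6 - 286.44) / 295.6 * 100
= 9.16 / 295.6 * 100
= 3.1%

3.1%


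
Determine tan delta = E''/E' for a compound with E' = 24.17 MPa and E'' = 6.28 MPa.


tan delta = E'' / E'
= 6.28 / 24.17
= 0.2598

tan delta = 0.2598


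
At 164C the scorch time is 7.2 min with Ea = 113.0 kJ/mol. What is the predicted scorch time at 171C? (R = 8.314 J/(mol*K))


Convert temperatures: T1 = 164 + 273.15 = 437.15 K, T2 = 171 + 273.15 = 444.15 K
ts2_new = 7.2 * exp(113000 / 8.314 * (1/444.15 - 1/437.15))
1/T2 - 1/T1 = -3.6053e-05
ts2_new = 4.41 min

4.41 min


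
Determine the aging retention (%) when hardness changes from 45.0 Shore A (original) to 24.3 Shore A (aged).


Retention = aged / original * 100
= 24.3 / 45.0 * 100
= 54.0%

54.0%


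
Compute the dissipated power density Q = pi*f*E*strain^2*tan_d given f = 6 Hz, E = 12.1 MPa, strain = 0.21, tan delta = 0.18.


Q = pi * f * E * strain^2 * tan_d
= pi * 6 * 12.1 * 0.21^2 * 0.18
= pi * 6 * 12.1 * 0.0441 * 0.18
= 1.8105

Q = 1.8105


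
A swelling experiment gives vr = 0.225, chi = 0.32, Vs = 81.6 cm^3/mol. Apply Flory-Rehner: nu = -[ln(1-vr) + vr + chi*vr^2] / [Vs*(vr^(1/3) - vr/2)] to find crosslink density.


ln(1 - vr) = ln(1 - 0.225) = -0.2549
Numerator = -((-0.2549) + 0.225 + 0.32 * 0.225^2) = 0.0137
Denominator = 81.6 * (0.225^(1/3) - 0.225/2) = 40.4508
nu = 0.0137 / 40.4508 = 3.3849e-04 mol/cm^3

3.3849e-04 mol/cm^3


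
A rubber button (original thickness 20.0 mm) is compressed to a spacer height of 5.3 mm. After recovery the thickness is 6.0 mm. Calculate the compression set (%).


CS = (t0 - recovered) / (t0 - ts) * 100
= (20.0 - 6.0) / (20.0 - 5.3) * 100
= 14.0 / 14.7 * 100
= 95.2%

95.2%


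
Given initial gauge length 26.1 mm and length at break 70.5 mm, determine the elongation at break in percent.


Elongation = (Lf - L0) / L0 * 100
= (70.5 - 26.1) / 26.1 * 100
= 44.4 / 26.1 * 100
= 170.1%

170.1%


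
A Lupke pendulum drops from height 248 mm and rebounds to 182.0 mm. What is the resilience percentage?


Resilience = h_rebound / h_drop * 100
= 182.0 / 248 * 100
= 73.4%

73.4%


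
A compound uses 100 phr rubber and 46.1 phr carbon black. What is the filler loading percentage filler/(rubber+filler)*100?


Filler % = filler / (rubber + filler) * 100
= 46.1 / (100 + 46.1) * 100
= 46.1 / 146.1 * 100
= 31.55%

31.55%


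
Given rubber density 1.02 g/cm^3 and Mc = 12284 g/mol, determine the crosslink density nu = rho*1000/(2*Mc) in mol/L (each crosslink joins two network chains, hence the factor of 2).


nu = rho * 1000 / (2 * Mc)
nu = 1.02 * 1000 / (2 * 12284)
nu = 1020.0 / 24568
nu = 0.0415 mol/L

0.0415 mol/L


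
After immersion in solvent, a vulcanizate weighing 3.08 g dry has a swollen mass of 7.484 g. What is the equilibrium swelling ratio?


Q = W_swollen / W_dry
Q = 7.484 / 3.08
Q = 2.43

Q = 2.43


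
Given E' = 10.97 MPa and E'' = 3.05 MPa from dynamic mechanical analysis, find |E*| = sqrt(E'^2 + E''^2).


|E*| = sqrt(E'^2 + E''^2)
= sqrt(10.97^2 + 3.05^2)
= sqrt(120.3409 + 9.3025)
= 11.386 MPa

11.386 MPa


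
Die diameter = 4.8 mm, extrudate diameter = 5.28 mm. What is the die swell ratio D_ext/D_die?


Die swell ratio = D_extrudate / D_die
= 5.28 / 4.8
= 1.1

Die swell = 1.1


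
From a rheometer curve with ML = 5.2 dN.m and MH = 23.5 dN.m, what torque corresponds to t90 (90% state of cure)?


M90 = ML + 0.9 * (MH - ML)
M90 = 5.2 + 0.9 * (23.5 - 5.2)
M90 = 5.2 + 0.9 * 18.3
M90 = 21.67 dN.m

21.67 dN.m


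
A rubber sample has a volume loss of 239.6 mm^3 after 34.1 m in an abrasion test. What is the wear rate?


Rate = volume_loss / distance
= 239.6 / 34.1
= 7.026 mm^3/m

7.026 mm^3/m


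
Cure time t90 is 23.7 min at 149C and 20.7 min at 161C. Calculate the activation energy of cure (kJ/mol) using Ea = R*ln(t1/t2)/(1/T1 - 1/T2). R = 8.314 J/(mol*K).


T1 = 422.15 K, T2 = 434.15 K
1/T1 - 1/T2 = 6.5475e-05
ln(t1/t2) = ln(23.7/20.7) = 0.1353
Ea = 8.314 * 0.1353 / 6.5475e-05 = 17185.6463 J/mol
Ea = 17.19 kJ/mol

17.19 kJ/mol


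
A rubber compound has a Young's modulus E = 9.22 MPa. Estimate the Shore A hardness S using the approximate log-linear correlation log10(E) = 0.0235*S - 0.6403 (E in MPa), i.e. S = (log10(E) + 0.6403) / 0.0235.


log10(E) = 0.0235*S - 0.6403  =>  S = (log10(E) + 0.6403) / 0.0235
log10(9.22) = 0.964731
S = (0.964731 + 0.6403) / 0.0235 = 1.605031 / 0.0235
S = 68.3

Shore A = 68.3


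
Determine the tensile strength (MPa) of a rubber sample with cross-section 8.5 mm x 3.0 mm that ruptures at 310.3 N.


Area = width * thickness = 8.5 * 3.0 = 25.5 mm^2
TS = force / area = 310.3 / 25.5 = 12.17 MPa

12.17 MPa


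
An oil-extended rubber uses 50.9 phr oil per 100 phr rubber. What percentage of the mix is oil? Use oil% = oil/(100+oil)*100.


Oil % = oil / (100 + oil) * 100
= 50.9 / (100 + 50.9) * 100
= 50.9 / 150.9 * 100
= 33.73%

33.73%


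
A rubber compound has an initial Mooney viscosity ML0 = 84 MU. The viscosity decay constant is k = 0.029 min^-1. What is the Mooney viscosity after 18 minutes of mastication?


ML = ML0 * exp(-k * t)
ML = 84 * exp(-0.029 * 18)
ML = 84 * 0.5933
ML = 49.84 MU

49.84 MU


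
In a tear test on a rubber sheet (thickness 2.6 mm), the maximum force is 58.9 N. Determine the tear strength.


Tear strength = force / thickness
= 58.9 / 2.6
= 22.65 N/mm

22.65 N/mm


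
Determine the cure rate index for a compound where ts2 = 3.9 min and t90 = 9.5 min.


CRI = 100 / (t90 - ts2)
= 100 / (9.5 - 3.9)
= 100 / 5.6
= 17.86 min^-1

17.86 min^-1


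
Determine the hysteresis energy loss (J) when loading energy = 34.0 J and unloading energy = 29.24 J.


Hysteresis loss = loading - unloading
= 34.0 - 29.24
= 4.76 J

4.76 J


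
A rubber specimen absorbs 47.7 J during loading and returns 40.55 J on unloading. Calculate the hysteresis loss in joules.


Hysteresis loss = loading - unloading
= 47.7 - 40.55
= 7.15 J

7.15 J


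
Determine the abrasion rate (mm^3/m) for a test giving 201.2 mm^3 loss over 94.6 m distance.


Rate = volume_loss / distance
= 201.2 / 94.6
= 2.127 mm^3/m

2.127 mm^3/m


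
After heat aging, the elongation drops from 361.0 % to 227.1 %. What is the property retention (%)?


Retention = aged / original * 100
= 227.1 / 361.0 * 100
= 62.9%

62.9%


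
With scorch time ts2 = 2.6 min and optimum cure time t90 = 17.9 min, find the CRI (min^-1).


CRI = 100 / (t90 - ts2)
= 100 / (17.9 - 2.6)
= 100 / 15.3
= 6.54 min^-1

6.54 min^-1


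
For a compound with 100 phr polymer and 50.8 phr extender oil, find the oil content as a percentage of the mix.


Oil % = oil / (100 + oil) * 100
= 50.8 / (100 + 50.8) * 100
= 50.8 / 150.8 * 100
= 33.69%

33.69%


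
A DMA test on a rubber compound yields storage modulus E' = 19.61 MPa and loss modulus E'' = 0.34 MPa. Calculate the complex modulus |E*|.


|E*| = sqrt(E'^2 + E''^2)
= sqrt(19.61^2 + 0.34^2)
= sqrt(384.5521 + 0.1156)
= 19.613 MPa

19.613 MPa


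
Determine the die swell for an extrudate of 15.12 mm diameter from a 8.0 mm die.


Die swell ratio = D_extrudate / D_die
= 15.12 / 8.0
= 1.89

Die swell = 1.89


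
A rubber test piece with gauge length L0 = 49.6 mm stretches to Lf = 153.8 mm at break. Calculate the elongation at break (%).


Elongation = (Lf - L0) / L0 * 100
= (153.8 - 49.6) / 49.6 * 100
= 104.2 / 49.6 * 100
= 210.1%

210.1%


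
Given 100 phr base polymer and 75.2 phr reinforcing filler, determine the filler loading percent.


Filler % = filler / (rubber + filler) * 100
= 75.2 / (100 + 75.2) * 100
= 75.2 / 175.2 * 100
= 42.92%

42.92%


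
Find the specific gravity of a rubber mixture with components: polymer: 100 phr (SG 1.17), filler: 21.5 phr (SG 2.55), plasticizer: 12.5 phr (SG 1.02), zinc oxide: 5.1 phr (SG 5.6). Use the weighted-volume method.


Sum of weights = 139.1
Volume contributions:
  polymer: 100/1.17 = 85.4701
  filler: 21.5/2.55 = 8.4314
  plasticizer: 12.5/1.02 = 12.2549
  zinc oxide: 5.1/5.6 = 0.9107
Sum of volumes = 107.0671
SG = 139.1 / 107.0671 = 1.299

SG = 1.299


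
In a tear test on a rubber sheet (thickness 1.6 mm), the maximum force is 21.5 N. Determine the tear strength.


Tear strength = force / thickness
= 21.5 / 1.6
= 13.44 N/mm

13.44 N/mm


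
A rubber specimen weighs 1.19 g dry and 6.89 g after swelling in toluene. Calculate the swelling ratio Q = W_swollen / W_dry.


Q = W_swollen / W_dry
Q = 6.89 / 1.19
Q = 5.79

Q = 5.79


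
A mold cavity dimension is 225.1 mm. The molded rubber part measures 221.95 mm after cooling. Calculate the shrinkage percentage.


Shrinkage = (mold - part) / mold * 100
= (225.1 - 221.95) / 225.1 * 100
= 3.15 / 225.1 * 100
= 1.4%

1.4%


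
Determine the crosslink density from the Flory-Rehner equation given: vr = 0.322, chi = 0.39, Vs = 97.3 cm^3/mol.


ln(1 - vr) = ln(1 - 0.322) = -0.3886
Numerator = -((-0.3886) + 0.322 + 0.39 * 0.322^2) = 0.0262
Denominator = 97.3 * (0.322^(1/3) - 0.322/2) = 51.0253
nu = 0.0262 / 51.0253 = 5.1291e-04 mol/cm^3

5.1291e-04 mol/cm^3


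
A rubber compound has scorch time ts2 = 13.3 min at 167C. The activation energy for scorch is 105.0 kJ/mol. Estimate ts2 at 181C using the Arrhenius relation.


Convert temperatures: T1 = 167 + 273.15 = 440.15 K, T2 = 181 + 273.15 = 454.15 K
ts2_new = 13.3 * exp(105000 / 8.314 * (1/454.15 - 1/440.15))
1/T2 - 1/T1 = -7.0037e-05
ts2_new = 5.49 min

5.49 min
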